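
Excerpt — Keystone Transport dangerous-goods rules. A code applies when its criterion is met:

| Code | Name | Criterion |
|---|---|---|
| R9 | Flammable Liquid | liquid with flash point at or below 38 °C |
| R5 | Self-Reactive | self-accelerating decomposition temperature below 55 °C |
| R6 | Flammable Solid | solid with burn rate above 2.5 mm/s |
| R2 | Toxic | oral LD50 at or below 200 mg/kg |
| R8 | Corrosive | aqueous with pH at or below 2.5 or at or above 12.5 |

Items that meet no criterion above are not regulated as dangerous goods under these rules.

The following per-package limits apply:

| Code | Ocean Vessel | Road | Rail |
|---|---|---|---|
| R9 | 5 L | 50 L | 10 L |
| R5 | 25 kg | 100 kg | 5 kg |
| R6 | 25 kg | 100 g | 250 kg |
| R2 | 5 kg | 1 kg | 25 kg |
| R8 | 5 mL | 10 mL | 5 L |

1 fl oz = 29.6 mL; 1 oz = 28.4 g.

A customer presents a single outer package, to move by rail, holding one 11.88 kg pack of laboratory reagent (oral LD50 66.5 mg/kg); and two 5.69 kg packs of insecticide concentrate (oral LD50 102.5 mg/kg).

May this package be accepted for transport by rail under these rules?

Oral LD50 66.5 mg/kg meets the Code R2 criterion (Toxic), so the laboratory reagent is Code R2.
The insecticide concentrate has oral LD50 102.5 mg/kg, which is ≤ 200 mg/kg, so it is Code R2 (Toxic).
Code R2 net quantity: 11.88 kg + (two 5.69 kg packs = 11.38 kg) = 23.26 kg.
23.26 kg ≤ 25 kg (rail limit, Code R2) — within limit.

Yes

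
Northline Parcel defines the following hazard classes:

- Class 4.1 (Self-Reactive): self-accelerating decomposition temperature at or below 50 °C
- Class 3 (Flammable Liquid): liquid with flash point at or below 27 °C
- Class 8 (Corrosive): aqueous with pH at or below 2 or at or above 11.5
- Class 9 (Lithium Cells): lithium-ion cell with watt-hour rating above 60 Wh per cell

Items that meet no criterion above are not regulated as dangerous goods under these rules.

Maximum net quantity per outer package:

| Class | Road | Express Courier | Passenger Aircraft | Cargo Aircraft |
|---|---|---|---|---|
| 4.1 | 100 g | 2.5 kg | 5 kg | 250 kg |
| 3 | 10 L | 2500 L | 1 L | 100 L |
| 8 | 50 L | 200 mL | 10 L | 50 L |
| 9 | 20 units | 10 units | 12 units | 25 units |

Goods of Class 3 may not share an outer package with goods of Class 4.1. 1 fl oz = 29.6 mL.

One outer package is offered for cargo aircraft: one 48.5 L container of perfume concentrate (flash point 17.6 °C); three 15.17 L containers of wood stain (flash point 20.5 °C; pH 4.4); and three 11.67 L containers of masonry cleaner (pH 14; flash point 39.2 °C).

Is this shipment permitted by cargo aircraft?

Yes

Perfume concentrate: flash point 17.6 °C ≤ 27 °C → Class 3 (Flammable Liquid).
The wood stain has flash point 20.5 °C, which is ≤ 27 °C, so it is Class 3 (Flammable Liquid).
With pH 14 (≥ 11.5), the masonry cleaner falls in Class 8.
Class 3 net quantity: 48.5 L + (three 15.17 L containers = 45.51 L) = 94.01 L.
94.01 L ≤ 100 L (cargo aircraft limit, Class 3) — within limit.
Class 8 quantity: three 11.67 L containers = 35.01 L.
35.01 L is within the cargo aircraft limit of 50 L for Class 8.
The segregation rule (Class 3 with Class 4.1) does not apply to Class 3 with Class 8.
Every hazard class is within its cargo aircraft limit and no segregation rule is violated.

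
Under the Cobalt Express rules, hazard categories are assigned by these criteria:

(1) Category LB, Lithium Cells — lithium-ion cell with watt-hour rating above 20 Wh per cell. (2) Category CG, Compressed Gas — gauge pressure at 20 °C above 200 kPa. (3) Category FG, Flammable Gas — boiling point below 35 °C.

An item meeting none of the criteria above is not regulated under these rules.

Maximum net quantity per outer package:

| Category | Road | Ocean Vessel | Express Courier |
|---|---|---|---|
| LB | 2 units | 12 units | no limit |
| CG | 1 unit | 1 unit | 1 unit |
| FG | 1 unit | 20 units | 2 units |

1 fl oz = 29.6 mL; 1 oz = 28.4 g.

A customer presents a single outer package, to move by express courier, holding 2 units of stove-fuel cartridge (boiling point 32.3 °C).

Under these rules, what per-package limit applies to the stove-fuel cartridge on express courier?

Boiling point 32.3 °C meets the Category FG criterion (Flammable Gas), so the stove-fuel cartridge is Category FG.
The express courier limit for Category FG is 2 units.

2 units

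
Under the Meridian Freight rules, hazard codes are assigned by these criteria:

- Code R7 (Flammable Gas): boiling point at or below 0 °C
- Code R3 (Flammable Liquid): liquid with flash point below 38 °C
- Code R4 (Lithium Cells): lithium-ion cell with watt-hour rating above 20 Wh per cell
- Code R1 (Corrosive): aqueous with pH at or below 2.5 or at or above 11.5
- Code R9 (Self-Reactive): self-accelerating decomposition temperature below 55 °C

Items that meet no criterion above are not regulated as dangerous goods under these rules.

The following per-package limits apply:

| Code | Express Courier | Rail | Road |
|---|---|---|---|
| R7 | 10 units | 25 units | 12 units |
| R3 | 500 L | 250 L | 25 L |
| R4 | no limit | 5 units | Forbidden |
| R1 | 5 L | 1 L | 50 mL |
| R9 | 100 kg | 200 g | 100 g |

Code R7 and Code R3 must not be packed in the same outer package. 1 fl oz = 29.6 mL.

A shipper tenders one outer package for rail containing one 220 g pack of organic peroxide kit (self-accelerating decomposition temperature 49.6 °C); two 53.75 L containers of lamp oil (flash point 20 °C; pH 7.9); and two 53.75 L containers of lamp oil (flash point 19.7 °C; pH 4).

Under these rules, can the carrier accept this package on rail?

The organic peroxide kit has self-accelerating decomposition temperature 49.6 °C, which is < 55 °C, so it is Code R9 (Self-Reactive).
Lamp oil: flash point 20 °C < 38 °C → Code R3 (Flammable Liquid).
Lamp oil: flash point 19.7 °C < 38 °C → Code R3 (Flammable Liquid).
Code R3 net quantity: (two 53.75 L containers = 107.5 L) + (two 53.75 L containers = 107.5 L) = 215 L.
215 L is within the rail limit of 250 L for Code R3.
Code R9 quantity: 220 g.
220 g exceeds the rail limit of 200 g for Code R9.
The segregation rule (Code R7 with Code R3) does not apply to Code R3 with Code R9.

No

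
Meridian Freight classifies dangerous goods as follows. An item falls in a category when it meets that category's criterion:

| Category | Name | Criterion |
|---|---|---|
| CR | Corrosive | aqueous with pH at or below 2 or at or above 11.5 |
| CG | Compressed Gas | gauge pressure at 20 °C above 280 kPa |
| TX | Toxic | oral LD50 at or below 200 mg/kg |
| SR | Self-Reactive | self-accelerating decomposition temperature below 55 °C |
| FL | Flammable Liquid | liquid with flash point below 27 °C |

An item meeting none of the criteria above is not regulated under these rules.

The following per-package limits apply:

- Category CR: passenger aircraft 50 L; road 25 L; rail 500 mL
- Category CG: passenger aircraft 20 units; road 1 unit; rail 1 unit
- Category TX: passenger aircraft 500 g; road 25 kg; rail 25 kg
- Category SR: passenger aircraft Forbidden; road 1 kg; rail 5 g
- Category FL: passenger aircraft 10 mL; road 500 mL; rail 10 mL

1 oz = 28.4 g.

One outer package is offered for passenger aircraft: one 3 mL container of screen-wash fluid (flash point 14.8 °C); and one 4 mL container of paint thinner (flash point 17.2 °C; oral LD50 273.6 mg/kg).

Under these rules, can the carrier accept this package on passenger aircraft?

Screen-wash fluid: flash point 14.8 °C < 27 °C → Category FL (Flammable Liquid).
With flash point 17.2 °C (< 27 °C), the paint thinner falls in Category FL.
Category FL net quantity: 3 mL + 4 mL = 7 mL.
7 mL is within the passenger aircraft limit of 10 mL for Category FL.

Yes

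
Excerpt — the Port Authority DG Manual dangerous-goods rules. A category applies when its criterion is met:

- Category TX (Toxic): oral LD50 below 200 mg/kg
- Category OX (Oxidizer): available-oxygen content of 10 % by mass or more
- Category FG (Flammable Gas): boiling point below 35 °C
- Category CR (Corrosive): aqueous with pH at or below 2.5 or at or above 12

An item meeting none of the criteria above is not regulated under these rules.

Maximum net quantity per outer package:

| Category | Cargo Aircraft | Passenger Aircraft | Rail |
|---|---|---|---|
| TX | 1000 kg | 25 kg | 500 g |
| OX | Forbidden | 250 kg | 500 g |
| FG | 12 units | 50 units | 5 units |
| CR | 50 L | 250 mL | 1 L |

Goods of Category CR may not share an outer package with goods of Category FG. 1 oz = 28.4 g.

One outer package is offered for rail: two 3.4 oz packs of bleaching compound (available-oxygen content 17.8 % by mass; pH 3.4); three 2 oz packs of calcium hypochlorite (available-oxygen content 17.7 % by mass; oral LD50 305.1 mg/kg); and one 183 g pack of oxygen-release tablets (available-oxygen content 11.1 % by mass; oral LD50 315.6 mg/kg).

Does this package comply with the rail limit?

No

Available-oxygen content 17.8 % by mass meets the Category OX criterion (Oxidizer), so the bleaching compound is Category OX.
With available-oxygen content 17.7 % by mass (≥ 10 % by mass), the calcium hypochlorite falls in Category OX.
The oxygen-release tablets have available-oxygen content 11.1 % by mass, which is ≥ 10 % by mass, so they are Category OX (Oxidizer).
Category OX net quantity: (two 3.4 oz packs = 193.12 g) + (three 2 oz packs = 170.4 g) + 183 g = 546.52 g.
That exceeds the Category OX rail limit of 500 g.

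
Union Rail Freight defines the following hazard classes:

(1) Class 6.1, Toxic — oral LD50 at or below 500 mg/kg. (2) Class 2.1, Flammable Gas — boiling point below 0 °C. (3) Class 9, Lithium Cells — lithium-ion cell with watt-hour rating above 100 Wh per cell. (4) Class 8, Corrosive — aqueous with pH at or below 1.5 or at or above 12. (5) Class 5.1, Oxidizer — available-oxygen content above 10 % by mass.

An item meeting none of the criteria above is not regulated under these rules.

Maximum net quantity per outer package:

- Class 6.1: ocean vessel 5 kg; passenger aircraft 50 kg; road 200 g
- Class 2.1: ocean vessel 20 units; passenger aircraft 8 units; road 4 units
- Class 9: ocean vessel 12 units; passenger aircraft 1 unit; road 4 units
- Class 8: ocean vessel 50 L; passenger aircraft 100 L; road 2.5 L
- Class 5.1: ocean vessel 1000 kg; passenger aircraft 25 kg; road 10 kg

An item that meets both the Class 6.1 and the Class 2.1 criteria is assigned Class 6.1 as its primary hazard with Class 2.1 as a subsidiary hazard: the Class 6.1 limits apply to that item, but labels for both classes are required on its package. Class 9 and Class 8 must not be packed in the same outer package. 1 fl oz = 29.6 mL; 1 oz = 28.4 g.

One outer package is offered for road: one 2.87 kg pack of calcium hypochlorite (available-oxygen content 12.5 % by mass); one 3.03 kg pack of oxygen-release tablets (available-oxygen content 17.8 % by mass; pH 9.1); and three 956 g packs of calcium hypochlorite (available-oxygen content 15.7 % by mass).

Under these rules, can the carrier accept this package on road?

With available-oxygen content 12.5 % by mass (> 10 % by mass), the calcium hypochlorite falls in Class 5.1.
Available-oxygen content 17.8 % by mass meets the Class 5.1 criterion (Oxidizer), so the oxygen-release tablets are Class 5.1.
Available-oxygen content 15.7 % by mass meets the Class 5.1 criterion (Oxidizer), so the calcium hypochlorite is Class 5.1.
Class 5.1 net quantity: 2.87 kg + 3.03 kg + (three 956 g packs = 2.868 kg) = 8.768 kg.
8.768 kg ≤ 10 kg (road limit, Class 5.1) — within limit.

Yes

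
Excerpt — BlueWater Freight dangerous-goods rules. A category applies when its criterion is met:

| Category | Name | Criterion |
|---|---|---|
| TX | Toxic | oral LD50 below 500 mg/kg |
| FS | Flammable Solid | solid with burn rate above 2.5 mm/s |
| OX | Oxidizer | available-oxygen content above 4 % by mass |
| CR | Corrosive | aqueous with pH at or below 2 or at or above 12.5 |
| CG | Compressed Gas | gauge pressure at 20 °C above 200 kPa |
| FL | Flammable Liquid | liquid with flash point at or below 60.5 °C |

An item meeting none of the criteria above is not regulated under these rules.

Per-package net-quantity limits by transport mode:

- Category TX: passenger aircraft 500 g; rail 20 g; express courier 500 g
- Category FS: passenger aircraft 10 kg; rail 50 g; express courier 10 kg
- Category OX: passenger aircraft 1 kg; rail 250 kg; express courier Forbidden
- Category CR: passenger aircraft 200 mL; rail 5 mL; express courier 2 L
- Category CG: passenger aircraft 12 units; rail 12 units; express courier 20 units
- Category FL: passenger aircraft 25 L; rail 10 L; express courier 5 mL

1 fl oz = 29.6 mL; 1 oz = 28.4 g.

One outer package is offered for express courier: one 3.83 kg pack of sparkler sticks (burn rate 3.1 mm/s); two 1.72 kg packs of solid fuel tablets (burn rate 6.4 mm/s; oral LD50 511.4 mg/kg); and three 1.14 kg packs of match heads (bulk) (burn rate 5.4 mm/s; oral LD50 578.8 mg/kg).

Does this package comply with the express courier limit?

Sparkler sticks: burn rate 3.1 mm/s > 2.5 mm/s → Category FS (Flammable Solid).
Solid fuel tablets: burn rate 6.4 mm/s > 2.5 mm/s → Category FS (Flammable Solid).
Match heads (bulk): burn rate 5.4 mm/s > 2.5 mm/s → Category FS (Flammable Solid).
Total Category FS: 3.83 kg + (two 1.72 kg packs = 3.44 kg) + (three 1.14 kg packs = 3.42 kg) = 10.69 kg.
That exceeds the Category FS express courier limit of 10 kg.

No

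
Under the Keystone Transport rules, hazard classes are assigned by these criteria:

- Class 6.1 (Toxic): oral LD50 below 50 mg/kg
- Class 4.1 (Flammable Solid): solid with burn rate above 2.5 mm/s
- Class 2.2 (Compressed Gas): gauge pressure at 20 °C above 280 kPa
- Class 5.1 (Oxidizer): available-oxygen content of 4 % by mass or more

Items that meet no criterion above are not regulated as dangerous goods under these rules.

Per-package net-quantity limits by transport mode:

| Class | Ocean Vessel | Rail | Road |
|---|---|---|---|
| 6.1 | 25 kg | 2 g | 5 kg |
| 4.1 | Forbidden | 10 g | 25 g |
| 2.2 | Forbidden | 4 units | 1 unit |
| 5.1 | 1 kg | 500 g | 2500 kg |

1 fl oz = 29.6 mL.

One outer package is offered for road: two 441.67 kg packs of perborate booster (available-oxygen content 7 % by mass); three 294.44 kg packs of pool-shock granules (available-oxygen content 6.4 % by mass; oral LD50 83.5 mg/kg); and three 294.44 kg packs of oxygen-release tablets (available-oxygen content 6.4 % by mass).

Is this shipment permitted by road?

No

With available-oxygen content 7 % by mass (≥ 4 % by mass), the perborate booster falls in Class 5.1.
Pool-shock granules: available-oxygen content 6.4 % by mass ≥ 4 % by mass → Class 5.1 (Oxidizer).
With available-oxygen content 6.4 % by mass (≥ 4 % by mass), the oxygen-release tablets fall in Class 5.1.
Class 5.1 net quantity: (two 441.67 kg packs = 883.34 kg) + (three 294.44 kg packs = 883.32 kg) + (three 294.44 kg packs = 883.32 kg) = 2649.98 kg.
2649.98 kg exceeds the road limit of 2500 kg for Class 5.1.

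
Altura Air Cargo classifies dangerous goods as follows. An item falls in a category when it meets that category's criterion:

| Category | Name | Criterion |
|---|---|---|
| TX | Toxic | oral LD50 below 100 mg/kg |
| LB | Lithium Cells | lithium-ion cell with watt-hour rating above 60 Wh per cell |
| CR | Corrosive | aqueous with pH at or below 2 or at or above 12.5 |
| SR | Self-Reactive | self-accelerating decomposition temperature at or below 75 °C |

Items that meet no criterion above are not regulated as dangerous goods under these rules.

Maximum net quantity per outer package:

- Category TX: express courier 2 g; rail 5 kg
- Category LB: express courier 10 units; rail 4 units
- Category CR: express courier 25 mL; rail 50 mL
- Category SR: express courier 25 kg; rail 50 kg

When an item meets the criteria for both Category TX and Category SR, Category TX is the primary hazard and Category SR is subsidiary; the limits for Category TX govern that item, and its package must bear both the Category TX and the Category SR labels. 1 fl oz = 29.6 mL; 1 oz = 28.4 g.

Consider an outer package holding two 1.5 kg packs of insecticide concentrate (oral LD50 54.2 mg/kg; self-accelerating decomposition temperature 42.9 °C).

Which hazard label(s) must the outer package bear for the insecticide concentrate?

Insecticide concentrate: oral LD50 54.2 mg/kg < 100 mg/kg → Category TX (Toxic).
With self-accelerating decomposition temperature 42.9 °C (≤ 75 °C), the insecticide concentrate falls in Category SR.
By the precedence rule Category TX is primary and Category SR is subsidiary, and that rule requires both labels on the package.

Category SR and TX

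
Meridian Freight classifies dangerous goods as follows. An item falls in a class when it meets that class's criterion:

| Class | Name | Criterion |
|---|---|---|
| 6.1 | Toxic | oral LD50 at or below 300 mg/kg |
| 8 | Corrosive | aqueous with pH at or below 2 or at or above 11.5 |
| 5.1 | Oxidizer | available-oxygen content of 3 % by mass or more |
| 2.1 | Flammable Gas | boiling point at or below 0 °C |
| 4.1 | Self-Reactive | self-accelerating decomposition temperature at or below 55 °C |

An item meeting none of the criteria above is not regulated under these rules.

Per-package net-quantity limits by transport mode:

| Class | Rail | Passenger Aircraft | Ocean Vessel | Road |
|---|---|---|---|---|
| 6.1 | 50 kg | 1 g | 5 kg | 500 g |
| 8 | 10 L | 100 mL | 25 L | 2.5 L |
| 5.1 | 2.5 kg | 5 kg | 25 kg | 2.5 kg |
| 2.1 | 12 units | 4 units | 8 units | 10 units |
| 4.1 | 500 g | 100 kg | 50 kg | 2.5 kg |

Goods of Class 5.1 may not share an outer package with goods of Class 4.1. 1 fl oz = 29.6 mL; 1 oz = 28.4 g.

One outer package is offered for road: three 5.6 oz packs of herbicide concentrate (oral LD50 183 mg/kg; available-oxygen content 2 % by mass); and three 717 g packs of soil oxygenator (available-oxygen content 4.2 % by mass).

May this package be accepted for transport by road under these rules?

Yes

The herbicide concentrate has oral LD50 183 mg/kg, which is ≤ 300 mg/kg, so it is Class 6.1 (Toxic).
With available-oxygen content 4.2 % by mass (≥ 3 % by mass), the soil oxygenator falls in Class 5.1.
Class 5.1 quantity: three 717 g packs = 2.151 kg.
2.151 kg ≤ 2.5 kg (road limit, Class 5.1) — within limit.
Class 6.1 quantity: three 5.6 oz packs = 477.12 g.
477.12 g ≤ 500 g (road limit, Class 6.1) — within limit.
The segregation rule (Class 5.1 with Class 4.1) does not apply to Class 5.1 with Class 6.1.
Every hazard class is within its road limit and no segregation rule is violated.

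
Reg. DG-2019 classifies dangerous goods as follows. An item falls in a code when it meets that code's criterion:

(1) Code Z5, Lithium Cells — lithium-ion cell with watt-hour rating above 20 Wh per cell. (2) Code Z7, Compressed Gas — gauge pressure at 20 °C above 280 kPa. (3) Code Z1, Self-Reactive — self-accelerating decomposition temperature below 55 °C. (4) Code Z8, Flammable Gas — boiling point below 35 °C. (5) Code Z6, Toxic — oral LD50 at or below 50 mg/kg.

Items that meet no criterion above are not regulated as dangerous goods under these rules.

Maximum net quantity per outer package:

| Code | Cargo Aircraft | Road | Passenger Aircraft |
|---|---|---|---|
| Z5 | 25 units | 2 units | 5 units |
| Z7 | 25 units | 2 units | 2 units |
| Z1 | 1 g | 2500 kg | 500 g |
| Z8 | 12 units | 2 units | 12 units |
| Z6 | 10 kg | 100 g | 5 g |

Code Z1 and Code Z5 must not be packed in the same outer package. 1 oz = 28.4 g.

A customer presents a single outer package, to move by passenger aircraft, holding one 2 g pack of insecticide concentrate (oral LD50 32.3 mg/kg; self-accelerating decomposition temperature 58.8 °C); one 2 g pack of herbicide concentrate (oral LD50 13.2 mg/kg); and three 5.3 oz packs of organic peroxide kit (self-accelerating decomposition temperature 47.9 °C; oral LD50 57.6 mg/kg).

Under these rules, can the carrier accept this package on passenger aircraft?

Insecticide concentrate: oral LD50 32.3 mg/kg ≤ 50 mg/kg → Code Z6 (Toxic).
With oral LD50 13.2 mg/kg (≤ 50 mg/kg), the herbicide concentrate falls in Code Z6.
With self-accelerating decomposition temperature 47.9 °C (< 55 °C), the organic peroxide kit falls in Code Z1.
Code Z1 quantity: three 5.3 oz packs = 451.56 g.
451.56 g is within the passenger aircraft limit of 500 g for Code Z1.
Total Code Z6: 2 g + 2 g = 4 g.
4 g is within the passenger aircraft limit of 5 g for Code Z6.
The segregation rule (Code Z1 with Code Z5) does not apply to Code Z1 with Code Z6.
Every hazard code is within its passenger aircraft limit and no segregation rule is violated.

Yes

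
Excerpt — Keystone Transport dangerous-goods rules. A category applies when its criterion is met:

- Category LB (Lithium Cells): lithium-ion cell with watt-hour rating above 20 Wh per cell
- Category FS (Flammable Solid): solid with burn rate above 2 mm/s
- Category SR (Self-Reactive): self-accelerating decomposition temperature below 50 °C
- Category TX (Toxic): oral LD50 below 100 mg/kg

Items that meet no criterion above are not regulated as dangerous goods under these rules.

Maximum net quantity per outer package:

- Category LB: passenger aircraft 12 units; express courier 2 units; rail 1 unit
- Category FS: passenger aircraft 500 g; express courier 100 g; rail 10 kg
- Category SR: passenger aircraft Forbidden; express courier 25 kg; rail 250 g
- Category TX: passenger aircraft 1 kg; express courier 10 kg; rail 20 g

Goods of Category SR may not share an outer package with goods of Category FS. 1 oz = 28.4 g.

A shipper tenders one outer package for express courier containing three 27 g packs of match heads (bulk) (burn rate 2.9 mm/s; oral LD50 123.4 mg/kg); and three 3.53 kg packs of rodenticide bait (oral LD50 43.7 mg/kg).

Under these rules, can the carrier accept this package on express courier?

Match heads (bulk): burn rate 2.9 mm/s > 2 mm/s → Category FS (Flammable Solid).
Oral LD50 43.7 mg/kg meets the Category TX criterion (Toxic), so the rodenticide bait is Category TX.
Category TX quantity: three 3.53 kg packs = 10.59 kg.
That exceeds the Category TX express courier limit of 10 kg.
Category FS quantity: three 27 g packs = 81 g.
81 g is within the express courier limit of 100 g for Category FS.
The segregation rule (Category SR with Category FS) does not apply to Category TX with Category FS.

No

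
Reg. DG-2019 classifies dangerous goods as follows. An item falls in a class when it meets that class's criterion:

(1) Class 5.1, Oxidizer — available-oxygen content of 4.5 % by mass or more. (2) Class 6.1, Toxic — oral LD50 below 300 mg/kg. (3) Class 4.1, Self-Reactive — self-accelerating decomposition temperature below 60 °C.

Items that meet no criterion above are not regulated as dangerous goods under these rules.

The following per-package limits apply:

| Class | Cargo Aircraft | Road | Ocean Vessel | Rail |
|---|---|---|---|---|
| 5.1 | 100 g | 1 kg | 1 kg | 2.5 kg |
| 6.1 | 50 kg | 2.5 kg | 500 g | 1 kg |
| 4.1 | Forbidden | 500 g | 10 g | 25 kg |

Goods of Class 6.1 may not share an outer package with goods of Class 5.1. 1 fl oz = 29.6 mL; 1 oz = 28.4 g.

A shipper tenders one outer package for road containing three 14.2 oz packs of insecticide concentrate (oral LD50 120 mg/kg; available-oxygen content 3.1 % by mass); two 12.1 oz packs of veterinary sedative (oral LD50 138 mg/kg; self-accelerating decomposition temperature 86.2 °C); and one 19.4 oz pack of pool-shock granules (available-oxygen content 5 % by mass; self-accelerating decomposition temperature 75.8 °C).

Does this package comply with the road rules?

Insecticide concentrate: oral LD50 120 mg/kg < 300 mg/kg → Class 6.1 (Toxic).
Oral LD50 138 mg/kg meets the Class 6.1 criterion (Toxic), so the veterinary sedative is Class 6.1.
Pool-shock granules: available-oxygen content 5 % by mass ≥ 4.5 % by mass → Class 5.1 (Oxidizer).
Class 6.1 net quantity: (three 14.2 oz packs = 1209.84 g) + (two 12.1 oz packs = 687.28 g) = 1897.12 g.
That is within the Class 6.1 road limit of 2.5 kg.
Class 5.1 quantity: one 19.4 oz pack = 550.96 g.
550.96 g is within the road limit of 1 kg for Class 5.1.
Class 6.1 and Class 5.1 may not share an outer package.

No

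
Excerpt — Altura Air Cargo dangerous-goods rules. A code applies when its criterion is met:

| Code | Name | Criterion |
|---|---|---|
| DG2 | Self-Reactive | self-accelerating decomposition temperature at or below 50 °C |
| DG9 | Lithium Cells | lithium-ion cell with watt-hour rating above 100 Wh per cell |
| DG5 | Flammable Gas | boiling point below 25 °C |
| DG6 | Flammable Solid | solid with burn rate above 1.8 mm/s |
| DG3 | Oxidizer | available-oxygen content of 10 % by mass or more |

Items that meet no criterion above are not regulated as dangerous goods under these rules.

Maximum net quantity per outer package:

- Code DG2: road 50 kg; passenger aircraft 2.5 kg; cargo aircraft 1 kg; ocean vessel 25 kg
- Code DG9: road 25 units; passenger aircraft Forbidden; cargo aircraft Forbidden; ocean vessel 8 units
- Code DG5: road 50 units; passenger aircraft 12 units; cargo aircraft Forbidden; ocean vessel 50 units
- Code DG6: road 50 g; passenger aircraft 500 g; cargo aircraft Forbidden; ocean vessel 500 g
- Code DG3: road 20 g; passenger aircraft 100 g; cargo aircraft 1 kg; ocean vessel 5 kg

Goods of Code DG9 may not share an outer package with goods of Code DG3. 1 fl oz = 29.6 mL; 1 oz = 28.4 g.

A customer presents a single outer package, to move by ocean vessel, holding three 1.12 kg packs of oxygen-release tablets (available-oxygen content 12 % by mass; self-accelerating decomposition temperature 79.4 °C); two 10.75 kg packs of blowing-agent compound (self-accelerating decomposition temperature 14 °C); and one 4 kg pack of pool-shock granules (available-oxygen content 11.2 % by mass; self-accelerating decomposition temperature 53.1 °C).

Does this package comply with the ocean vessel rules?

No

With available-oxygen content 12 % by mass (≥ 10 % by mass), the oxygen-release tablets fall in Code DG3.
With self-accelerating decomposition temperature 14 °C (≤ 50 °C), the blowing-agent compound falls in Code DG2.
Pool-shock granules: available-oxygen content 11.2 % by mass ≥ 10 % by mass → Code DG3 (Oxidizer).
Code DG2 quantity: two 10.75 kg packs = 21.5 kg.
21.5 kg ≤ 25 kg (ocean vessel limit, Code DG2) — within limit.
Total Code DG3: (three 1.12 kg packs = 3.36 kg) + 4 kg = 7.36 kg.
7.36 kg > 5 kg (ocean vessel limit, Code DG3) — over the limit.
The segregation rule (Code DG9 with Code DG3) does not apply to Code DG2 with Code DG3.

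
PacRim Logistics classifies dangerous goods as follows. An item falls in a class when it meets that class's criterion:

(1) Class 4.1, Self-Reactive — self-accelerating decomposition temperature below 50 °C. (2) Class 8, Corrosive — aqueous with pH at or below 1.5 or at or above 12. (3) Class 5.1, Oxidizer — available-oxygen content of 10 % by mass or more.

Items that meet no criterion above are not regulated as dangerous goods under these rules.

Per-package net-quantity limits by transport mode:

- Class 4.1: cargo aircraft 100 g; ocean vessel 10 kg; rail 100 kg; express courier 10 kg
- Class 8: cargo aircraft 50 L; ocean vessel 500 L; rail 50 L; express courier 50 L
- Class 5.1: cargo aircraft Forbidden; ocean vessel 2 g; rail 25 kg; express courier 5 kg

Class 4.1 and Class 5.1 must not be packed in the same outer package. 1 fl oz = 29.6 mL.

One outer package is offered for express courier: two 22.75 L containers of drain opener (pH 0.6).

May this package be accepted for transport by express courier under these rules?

With pH 0.6 (≤ 1.5), the drain opener falls in Class 8.
Class 8 quantity: two 22.75 L containers = 45.5 L.
45.5 L is within the express courier limit of 50 L for Class 8.

Yes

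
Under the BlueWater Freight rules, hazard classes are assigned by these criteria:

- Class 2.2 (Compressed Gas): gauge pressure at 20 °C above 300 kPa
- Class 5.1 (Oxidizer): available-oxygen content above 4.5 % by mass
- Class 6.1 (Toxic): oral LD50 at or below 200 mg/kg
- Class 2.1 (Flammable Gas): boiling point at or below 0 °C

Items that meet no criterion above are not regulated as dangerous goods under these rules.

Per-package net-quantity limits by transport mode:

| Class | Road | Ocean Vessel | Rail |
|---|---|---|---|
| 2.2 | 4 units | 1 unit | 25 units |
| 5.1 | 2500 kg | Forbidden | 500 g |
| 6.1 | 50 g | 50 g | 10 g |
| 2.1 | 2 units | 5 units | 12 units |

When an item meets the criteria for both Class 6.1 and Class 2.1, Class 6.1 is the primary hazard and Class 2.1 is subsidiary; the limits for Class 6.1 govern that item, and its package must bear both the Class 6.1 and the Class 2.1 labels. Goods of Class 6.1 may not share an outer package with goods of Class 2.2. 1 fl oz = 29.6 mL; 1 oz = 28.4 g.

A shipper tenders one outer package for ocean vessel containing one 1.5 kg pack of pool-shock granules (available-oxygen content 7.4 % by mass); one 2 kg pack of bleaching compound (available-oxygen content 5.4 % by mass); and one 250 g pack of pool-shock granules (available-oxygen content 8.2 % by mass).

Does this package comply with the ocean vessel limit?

No

Available-oxygen content 7.4 % by mass meets the Class 5.1 criterion (Oxidizer), so the pool-shock granules are Class 5.1.
Available-oxygen content 5.4 % by mass meets the Class 5.1 criterion (Oxidizer), so the bleaching compound is Class 5.1.
With available-oxygen content 8.2 % by mass (> 4.5 % by mass), the pool-shock granules fall in Class 5.1.
Total Class 5.1: 1.5 kg + 2 kg + 250 g = 3.75 kg.
Class 5.1 is Forbidden by ocean vessel.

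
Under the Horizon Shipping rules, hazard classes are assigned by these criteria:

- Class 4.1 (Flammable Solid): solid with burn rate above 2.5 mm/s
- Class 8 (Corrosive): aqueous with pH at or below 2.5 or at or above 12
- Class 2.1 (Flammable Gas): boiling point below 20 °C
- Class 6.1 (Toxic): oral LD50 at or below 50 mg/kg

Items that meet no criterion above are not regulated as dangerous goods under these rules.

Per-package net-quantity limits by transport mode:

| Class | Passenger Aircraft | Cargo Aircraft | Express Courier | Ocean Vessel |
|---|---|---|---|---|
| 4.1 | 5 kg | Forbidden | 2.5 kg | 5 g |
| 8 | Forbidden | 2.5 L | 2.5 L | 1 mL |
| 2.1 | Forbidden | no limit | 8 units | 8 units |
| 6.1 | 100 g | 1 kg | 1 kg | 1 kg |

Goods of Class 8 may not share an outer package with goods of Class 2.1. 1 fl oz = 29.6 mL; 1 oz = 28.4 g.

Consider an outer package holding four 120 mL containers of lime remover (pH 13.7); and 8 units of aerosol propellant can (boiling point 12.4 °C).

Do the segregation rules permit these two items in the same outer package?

The lime remover has pH 13.7, which is ≥ 12, so it is Class 8 (Corrosive).
Boiling point 12.4 °C meets the Class 2.1 criterion (Flammable Gas), so the aerosol propellant can is Class 2.1.
Class 8 and Class 2.1 may not share an outer package.

No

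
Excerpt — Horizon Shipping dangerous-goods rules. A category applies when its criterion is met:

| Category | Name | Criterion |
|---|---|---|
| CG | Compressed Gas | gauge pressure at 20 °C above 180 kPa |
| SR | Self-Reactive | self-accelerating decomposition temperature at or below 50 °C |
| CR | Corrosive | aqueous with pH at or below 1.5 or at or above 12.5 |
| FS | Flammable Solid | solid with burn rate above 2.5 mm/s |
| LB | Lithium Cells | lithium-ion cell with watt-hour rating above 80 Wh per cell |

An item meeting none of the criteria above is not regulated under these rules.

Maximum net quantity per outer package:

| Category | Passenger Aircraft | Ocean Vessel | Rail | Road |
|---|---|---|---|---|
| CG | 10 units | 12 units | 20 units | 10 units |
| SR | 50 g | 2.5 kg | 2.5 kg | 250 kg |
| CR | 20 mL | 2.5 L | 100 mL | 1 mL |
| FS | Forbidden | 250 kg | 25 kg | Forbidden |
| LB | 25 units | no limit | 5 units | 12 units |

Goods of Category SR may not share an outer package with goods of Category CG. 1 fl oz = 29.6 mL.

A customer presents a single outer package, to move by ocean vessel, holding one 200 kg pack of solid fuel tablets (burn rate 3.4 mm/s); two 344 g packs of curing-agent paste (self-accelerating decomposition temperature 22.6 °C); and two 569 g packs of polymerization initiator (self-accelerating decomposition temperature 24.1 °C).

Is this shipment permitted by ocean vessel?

Yes

The solid fuel tablets have burn rate 3.4 mm/s, which is > 2.5 mm/s, so they are Category FS (Flammable Solid).
The curing-agent paste has self-accelerating decomposition temperature 22.6 °C, which is ≤ 50 °C, so it is Category SR (Self-Reactive).
Polymerization initiator: self-accelerating decomposition temperature 24.1 °C ≤ 50 °C → Category SR (Self-Reactive).
Total Category SR: (two 344 g packs = 688 g) + (two 569 g packs = 1.138 kg) = 1.826 kg.
That is within the Category SR ocean vessel limit of 2.5 kg.
Category FS quantity: 200 kg.
200 kg is within the ocean vessel limit of 250 kg for Category FS.
The segregation rule (Category SR with Category CG) does not apply to Category SR with Category FS.
Every hazard category is within its ocean vessel limit and no segregation rule is violated.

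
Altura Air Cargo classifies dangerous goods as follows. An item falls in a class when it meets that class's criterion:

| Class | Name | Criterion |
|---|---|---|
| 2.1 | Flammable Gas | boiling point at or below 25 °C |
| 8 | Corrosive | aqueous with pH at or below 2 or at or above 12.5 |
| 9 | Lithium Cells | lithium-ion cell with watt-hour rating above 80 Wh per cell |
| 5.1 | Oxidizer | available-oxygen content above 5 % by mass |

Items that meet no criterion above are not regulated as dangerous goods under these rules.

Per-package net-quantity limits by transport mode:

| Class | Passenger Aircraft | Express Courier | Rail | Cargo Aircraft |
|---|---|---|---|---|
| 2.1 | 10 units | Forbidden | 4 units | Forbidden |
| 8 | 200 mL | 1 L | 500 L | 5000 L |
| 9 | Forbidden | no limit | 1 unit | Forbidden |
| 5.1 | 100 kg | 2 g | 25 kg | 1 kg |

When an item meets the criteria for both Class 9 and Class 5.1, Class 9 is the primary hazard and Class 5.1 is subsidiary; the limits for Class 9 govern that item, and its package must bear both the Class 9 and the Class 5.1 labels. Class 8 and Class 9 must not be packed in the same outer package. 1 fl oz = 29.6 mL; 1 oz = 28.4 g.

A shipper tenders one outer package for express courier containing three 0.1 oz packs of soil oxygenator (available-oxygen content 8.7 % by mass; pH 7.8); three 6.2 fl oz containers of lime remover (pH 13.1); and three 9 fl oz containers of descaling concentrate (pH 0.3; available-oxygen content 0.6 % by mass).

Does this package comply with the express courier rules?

No

With available-oxygen content 8.7 % by mass (> 5 % by mass), the soil oxygenator falls in Class 5.1.
pH 13.1 meets the Class 8 criterion (Corrosive), so the lime remover is Class 8.
The descaling concentrate has pH 0.3, which is ≤ 2, so it is Class 8 (Corrosive).
Total Class 8: (three 6.2 fl oz containers = 550.56 mL) + (three 9 fl oz containers = 799.2 mL) = 1349.76 mL.
That exceeds the Class 8 express courier limit of 1 L.
Class 5.1 quantity: three 0.1 oz packs = 8.52 g.
8.52 g exceeds the express courier limit of 2 g for Class 5.1.
The segregation rule (Class 8 with Class 9) does not apply to Class 8 with Class 5.1.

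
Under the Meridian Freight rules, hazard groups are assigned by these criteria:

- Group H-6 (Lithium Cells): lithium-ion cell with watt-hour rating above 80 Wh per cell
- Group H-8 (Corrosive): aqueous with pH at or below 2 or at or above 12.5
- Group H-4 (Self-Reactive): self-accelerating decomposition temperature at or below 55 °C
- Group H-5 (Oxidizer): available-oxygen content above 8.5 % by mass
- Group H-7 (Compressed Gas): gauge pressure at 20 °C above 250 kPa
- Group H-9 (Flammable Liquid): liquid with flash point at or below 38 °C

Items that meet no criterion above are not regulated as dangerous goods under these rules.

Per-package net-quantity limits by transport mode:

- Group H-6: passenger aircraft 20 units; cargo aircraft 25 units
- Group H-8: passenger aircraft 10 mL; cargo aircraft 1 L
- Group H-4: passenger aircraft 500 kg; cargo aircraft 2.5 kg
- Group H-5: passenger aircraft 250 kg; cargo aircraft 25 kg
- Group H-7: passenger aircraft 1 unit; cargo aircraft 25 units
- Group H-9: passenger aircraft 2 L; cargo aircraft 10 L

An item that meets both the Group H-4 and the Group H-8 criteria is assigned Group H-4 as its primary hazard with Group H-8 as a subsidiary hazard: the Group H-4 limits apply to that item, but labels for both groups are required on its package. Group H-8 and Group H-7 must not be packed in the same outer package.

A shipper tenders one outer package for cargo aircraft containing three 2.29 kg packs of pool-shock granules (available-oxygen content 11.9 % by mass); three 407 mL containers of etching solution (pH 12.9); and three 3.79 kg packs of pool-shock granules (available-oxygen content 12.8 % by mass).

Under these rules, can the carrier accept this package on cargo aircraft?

No

The pool-shock granules have available-oxygen content 11.9 % by mass, which is > 8.5 % by mass, so they are Group H-5 (Oxidizer).
Etching solution: pH 12.9 ≥ 12.5 → Group H-8 (Corrosive).
Pool-shock granules: available-oxygen content 12.8 % by mass > 8.5 % by mass → Group H-5 (Oxidizer).
Group H-5 net quantity: (three 2.29 kg packs = 6.87 kg) + (three 3.79 kg packs = 11.37 kg) = 18.24 kg.
18.24 kg ≤ 25 kg (cargo aircraft limit, Group H-5) — within limit.
Group H-8 quantity: three 407 mL containers = 1.221 L.
That exceeds the Group H-8 cargo aircraft limit of 1 L.
The segregation rule (Group H-8 with Group H-7) does not apply to Group H-5 with Group H-8.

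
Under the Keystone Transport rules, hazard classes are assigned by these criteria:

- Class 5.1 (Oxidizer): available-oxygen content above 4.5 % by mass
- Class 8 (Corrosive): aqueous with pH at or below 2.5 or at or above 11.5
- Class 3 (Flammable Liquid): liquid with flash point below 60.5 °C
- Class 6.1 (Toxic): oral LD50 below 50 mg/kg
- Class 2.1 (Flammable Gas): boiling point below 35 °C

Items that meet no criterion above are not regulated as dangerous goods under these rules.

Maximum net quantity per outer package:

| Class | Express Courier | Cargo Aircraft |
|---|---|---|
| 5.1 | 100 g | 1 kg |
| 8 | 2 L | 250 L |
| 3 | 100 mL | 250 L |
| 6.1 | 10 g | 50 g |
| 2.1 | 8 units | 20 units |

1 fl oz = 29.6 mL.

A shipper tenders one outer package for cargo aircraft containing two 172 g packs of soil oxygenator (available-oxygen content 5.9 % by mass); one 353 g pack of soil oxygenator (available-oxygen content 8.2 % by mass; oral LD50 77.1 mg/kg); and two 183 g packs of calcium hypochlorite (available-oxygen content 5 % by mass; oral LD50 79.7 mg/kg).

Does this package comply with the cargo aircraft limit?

No

With available-oxygen content 5.9 % by mass (> 4.5 % by mass), the soil oxygenator falls in Class 5.1.
Available-oxygen content 8.2 % by mass meets the Class 5.1 criterion (Oxidizer), so the soil oxygenator is Class 5.1.
The calcium hypochlorite has available-oxygen content 5 % by mass, which is > 4.5 % by mass, so it is Class 5.1 (Oxidizer).
Total Class 5.1: (two 172 g packs = 344 g) + 353 g + (two 183 g packs = 366 g) = 1.063 kg.
That exceeds the Class 5.1 cargo aircraft limit of 1 kg.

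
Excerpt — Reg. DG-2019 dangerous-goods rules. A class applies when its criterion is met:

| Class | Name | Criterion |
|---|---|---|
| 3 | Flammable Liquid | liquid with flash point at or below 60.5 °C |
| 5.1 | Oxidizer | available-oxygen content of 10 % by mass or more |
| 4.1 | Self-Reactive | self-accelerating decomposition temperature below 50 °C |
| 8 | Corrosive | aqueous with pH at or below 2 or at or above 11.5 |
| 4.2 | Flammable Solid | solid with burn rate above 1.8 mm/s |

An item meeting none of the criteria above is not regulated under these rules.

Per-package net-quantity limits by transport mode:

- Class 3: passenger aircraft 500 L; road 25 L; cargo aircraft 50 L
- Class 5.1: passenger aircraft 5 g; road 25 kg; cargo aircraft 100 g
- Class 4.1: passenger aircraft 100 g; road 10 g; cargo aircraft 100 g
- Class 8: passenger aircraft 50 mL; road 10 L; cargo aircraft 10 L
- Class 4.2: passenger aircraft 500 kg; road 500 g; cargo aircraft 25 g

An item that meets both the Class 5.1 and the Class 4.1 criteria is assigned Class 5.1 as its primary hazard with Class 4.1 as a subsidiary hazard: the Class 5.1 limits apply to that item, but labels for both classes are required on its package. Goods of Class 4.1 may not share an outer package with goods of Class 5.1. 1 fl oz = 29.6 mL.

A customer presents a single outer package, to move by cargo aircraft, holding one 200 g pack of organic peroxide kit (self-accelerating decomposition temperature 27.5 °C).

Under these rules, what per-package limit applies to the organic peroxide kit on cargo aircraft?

100 g

The organic peroxide kit has self-accelerating decomposition temperature 27.5 °C, which is < 50 °C, so it is Class 4.1 (Self-Reactive).
The cargo aircraft limit for Class 4.1 is 100 g.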